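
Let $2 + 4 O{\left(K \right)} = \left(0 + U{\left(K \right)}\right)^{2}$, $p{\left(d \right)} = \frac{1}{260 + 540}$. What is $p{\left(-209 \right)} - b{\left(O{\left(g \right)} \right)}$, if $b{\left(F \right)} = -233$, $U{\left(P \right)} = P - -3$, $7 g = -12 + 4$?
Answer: $\frac{186401}{800} \approx 233.0$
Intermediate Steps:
$g = - \frac{8}{7}$ ($g = \frac{-12 + 4}{7} = \frac{1}{7} \left(-8\right) = - \frac{8}{7} \approx -1.1429$)
$p{\left(d \right)} = \frac{1}{800}$
$U{\left(P \right)} = 3 + P$ ($U{\left(P \right)} = P + 3 = 3 + P$)
$O{\left(K \right)} = - \frac{1}{2} + \frac{\left(3 + K\right)^{2}}{4}$ ($O{\left(K \right)} = - \frac{1}{2} + \frac{\left(0 + \left(3 + K\right)\right)^{2}}{4} = - \frac{1}{2} + \frac{\left(3 + K\right)^{2}}{4}$)
$p{\left(-209 \right)} - b{\left(O{\left(g \right)} \right)} = \frac{1}{800} - -233 = \frac{1}{800} + 233 = \frac{186401}{800}$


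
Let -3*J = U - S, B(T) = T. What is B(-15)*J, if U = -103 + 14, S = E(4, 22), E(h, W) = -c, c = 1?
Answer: -440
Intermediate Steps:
E(h, W) = -1 (E(h, W) = -1*1 = -1)
S = -1
U = -89
J = 88/3 (J = -(-89 - 1*(-1))/3 = -(-89 + 1)/3 = -⅓*(-88) = 88/3 ≈ 29.333)
B(-15)*J = -15*88/3 = -440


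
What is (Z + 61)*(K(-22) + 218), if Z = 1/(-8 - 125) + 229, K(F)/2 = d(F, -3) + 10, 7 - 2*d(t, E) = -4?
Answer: 9603681/133 ≈ 72208.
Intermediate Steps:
d(t, E) = 11/2 (d(t, E) = 7/2 - ½*(-4) = 7/2 + 2 = 11/2)
K(F) = 31 (K(F) = 2*(11/2 + 10) = 2*(31/2) = 31)
Z = 30456/133 (Z = 1/(-133) + 229 = -1/133 + 229 = 30456/133 ≈ 228.99)
(Z + 61)*(K(-22) + 218) = (30456/133 + 61)*(31 + 218) = (38569/133)*249 = 9603681/133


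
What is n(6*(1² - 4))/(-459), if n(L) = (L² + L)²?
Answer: -204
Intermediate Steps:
n(L) = (L + L²)²
n(6*(1² - 4))/(-459) = ((6*(1² - 4))²*(1 + 6*(1² - 4))²)/(-459) = ((6*(1 - 4))²*(1 + 6*(1 - 4))²)*(-1/459) = ((6*(-3))²*(1 + 6*(-3))²)*(-1/459) = ((-18)²*(1 - 18)²)*(-1/459) = (324*(-17)²)*(-1/459) = (324*289)*(-1/459) = 93636*(-1/459) = -204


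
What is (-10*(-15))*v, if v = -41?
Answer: -6150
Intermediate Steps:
(-10*(-15))*v = -10*(-15)*(-41) = 150*(-41) = -6150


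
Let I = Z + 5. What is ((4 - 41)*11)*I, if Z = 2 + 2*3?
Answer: -5291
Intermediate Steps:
Z = 8 (Z = 2 + 6 = 8)
I = 13 (I = 8 + 5 = 13)
((4 - 41)*11)*I = ((4 - 41)*11)*13 = -37*11*13 = -407*13 = -5291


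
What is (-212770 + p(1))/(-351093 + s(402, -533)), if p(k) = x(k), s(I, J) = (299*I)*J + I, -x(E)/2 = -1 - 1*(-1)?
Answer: 42554/12883245 ≈ 0.0033031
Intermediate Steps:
x(E) = 0 (x(E) = -2*(-1 - 1*(-1)) = -2*(-1 + 1) = -2*0 = 0)
s(I, J) = I + 299*I*J (s(I, J) = 299*I*J + I = I + 299*I*J)
p(k) = 0
(-212770 + p(1))/(-351093 + s(402, -533)) = (-212770 + 0)/(-351093 + 402*(1 + 299*(-533))) = -212770/(-351093 + 402*(1 - 159367)) = -212770/(-351093 + 402*(-159366)) = -212770/(-351093 - 64065132) = -212770/(-64416225) = -212770*(-1/64416225) = 42554/12883245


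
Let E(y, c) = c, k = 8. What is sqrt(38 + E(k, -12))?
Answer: sqrt(26) ≈ 5.0990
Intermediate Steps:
sqrt(38 + E(k, -12)) = sqrt(38 - 12) = sqrt(26)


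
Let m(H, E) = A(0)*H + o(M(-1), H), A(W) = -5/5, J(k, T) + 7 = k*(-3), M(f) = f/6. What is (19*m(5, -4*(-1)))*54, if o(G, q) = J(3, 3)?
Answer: -21546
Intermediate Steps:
M(f) = f/6 (M(f) = f*(⅙) = f/6)
J(k, T) = -7 - 3*k (J(k, T) = -7 + k*(-3) = -7 - 3*k)
o(G, q) = -16 (o(G, q) = -7 - 3*3 = -7 - 9 = -16)
A(W) = -1 (A(W) = -5*⅕ = -1)
m(H, E) = -16 - H (m(H, E) = -H - 16 = -16 - H)
(19*m(5, -4*(-1)))*54 = (19*(-16 - 1*5))*54 = (19*(-16 - 5))*54 = (19*(-21))*54 = -399*54 = -21546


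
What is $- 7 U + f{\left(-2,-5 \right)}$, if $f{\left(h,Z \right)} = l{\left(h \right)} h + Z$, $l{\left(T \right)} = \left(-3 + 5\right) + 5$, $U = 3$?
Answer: $-40$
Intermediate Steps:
$l{\left(T \right)} = 7$ ($l{\left(T \right)} = 2 + 5 = 7$)
$f{\left(h,Z \right)} = Z + 7 h$ ($f{\left(h,Z \right)} = 7 h + Z = Z + 7 h$)
$- 7 U + f{\left(-2,-5 \right)} = \left(-7\right) 3 + \left(-5 + 7 \left(-2\right)\right) = -21 - 19 = -40$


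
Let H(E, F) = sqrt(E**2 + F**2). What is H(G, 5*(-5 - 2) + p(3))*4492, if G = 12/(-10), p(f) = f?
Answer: 8984*sqrt(6409)/5 ≈ 1.4385e+5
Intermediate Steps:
G = -6/5 (G = 12*(-1/10) = -6/5 ≈ -1.2000)
H(G, 5*(-5 - 2) + p(3))*4492 = sqrt((-6/5)**2 + (5*(-5 - 2) + 3)**2)*4492 = sqrt(36/25 + (5*(-7) + 3)**2)*4492 = sqrt(36/25 + (-35 + 3)**2)*4492 = sqrt(36/25 + (-32)**2)*4492 = sqrt(36/25 + 1024)*4492 = sqrt(25636/25)*4492 = (2*sqrt(6409)/5)*4492 = 8984*sqrt(6409)/5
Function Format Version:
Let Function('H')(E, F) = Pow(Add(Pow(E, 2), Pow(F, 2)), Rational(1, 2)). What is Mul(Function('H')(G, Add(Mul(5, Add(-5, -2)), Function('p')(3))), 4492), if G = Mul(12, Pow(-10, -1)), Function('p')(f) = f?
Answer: Mul(Rational(8984, 5), Pow(6409, Rational(1, 2))) ≈ 1.4385e+5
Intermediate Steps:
G = Rational(-6, 5) (G = Mul(12, Rational(-1, 10)) = Rational(-6, 5) ≈ -1.2000)
Mul(Function('H')(G, Add(Mul(5, Add(-5, -2)), Function('p')(3))), 4492) = Mul(Pow(Add(Pow(Rational(-6, 5), 2), Pow(Add(Mul(5, Add(-5, -2)), 3), 2)), Rational(1, 2)), 4492) = Mul(Pow(Add(Rational(36, 25), Pow(Add(Mul(5, -7), 3), 2)), Rational(1, 2)), 4492) = Mul(Pow(Add(Rational(36, 25), Pow(Add(-35, 3), 2)), Rational(1, 2)), 4492) = Mul(Pow(Add(Rational(36, 25), Pow(-32, 2)), Rational(1, 2)), 4492) = Mul(Pow(Add(Rational(36, 25), 1024), Rational(1, 2)), 4492) = Mul(Pow(Rational(25636, 25), Rational(1, 2)), 4492) = Mul(Mul(Rational(2, 5), Pow(6409, Rational(1, 2))), 4492) = Mul(Rational(8984, 5), Pow(6409, Rational(1, 2)))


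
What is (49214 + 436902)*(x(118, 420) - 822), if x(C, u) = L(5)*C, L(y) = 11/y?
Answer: -1366958192/5 ≈ -2.7339e+8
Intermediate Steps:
x(C, u) = 11*C/5 (x(C, u) = (11/5)*C = (11*(⅕))*C = 11*C/5)
(49214 + 436902)*(x(118, 420) - 822) = (49214 + 436902)*((11/5)*118 - 822) = 486116*(1298/5 - 822) = 486116*(-2812/5) = -1366958192/5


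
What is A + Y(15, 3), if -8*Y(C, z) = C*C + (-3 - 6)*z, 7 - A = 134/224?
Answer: -2055/112 ≈ -18.348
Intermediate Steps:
A = 717/112 (A = 7 - 134/224 = 7 - 1*67/112 = 7 - 67/112 = 717/112 ≈ 6.4018)
Y(C, z) = -C²/8 + 9*z/8 (Y(C, z) = -(C*C + (-3 - 6)*z)/8 = -(C² - 9*z)/8 = -C²/8 + 9*z/8)
A + Y(15, 3) = 717/112 + (-⅛*15² + (9/8)*3) = 717/112 + (-⅛*225 + 27/8) = 717/112 + (-225/8 + 27/8) = 717/112 - 99/4 = -2055/112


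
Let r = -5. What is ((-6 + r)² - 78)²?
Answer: 1849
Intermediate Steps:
((-6 + r)² - 78)² = ((-6 - 5)² - 78)² = ((-11)² - 78)² = (121 - 78)² = 43² = 1849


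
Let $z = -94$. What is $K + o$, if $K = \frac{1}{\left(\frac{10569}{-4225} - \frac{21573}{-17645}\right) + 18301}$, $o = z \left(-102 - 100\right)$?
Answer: $\frac{398527884522809}{20988407593} \approx 18988.0$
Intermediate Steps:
$o = 18988$ ($o = - 94 \left(-102 - 100\right) = \left(-94\right) \left(-202\right) = 18988$)
$K = \frac{1146925}{20988407593}$ ($K = \frac{1}{\left(10569 \left(- \frac{1}{4225}\right) - - \frac{21573}{17645}\right) + 18301} = \frac{1}{\left(- \frac{813}{325} + \frac{21573}{17645}\right) + 18301} = \frac{1}{- \frac{1466832}{1146925} + 18301} = \frac{1}{\frac{20988407593}{1146925}} = \frac{1146925}{20988407593} \approx 5.4646 \cdot 10^{-5}$)
$K + o = \frac{1146925}{20988407593} + 18988 = \frac{398527884522809}{20988407593}$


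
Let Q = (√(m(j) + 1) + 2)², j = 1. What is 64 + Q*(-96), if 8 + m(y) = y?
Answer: 256 - 384*I*√6 ≈ 256.0 - 940.6*I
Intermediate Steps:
m(y) = -8 + y
Q = (2 + I*√6)² (Q = (√((-8 + 1) + 1) + 2)² = (√(-7 + 1) + 2)² = (√(-6) + 2)² = (I*√6 + 2)² = (2 + I*√6)² ≈ -2.0 + 9.798*I)
64 + Q*(-96) = 64 + (2 + I*√6)²*(-96) = 64 - 96*(2 + I*√6)²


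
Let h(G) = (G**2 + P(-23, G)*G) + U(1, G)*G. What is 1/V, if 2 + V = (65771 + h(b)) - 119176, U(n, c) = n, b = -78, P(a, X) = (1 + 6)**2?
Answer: -1/51223 ≈ -1.9522e-5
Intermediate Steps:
P(a, X) = 49 (P(a, X) = 7**2 = 49)
h(G) = G**2 + 50*G (h(G) = (G**2 + 49*G) + 1*G = (G**2 + 49*G) + G = G**2 + 50*G)
V = -51223 (V = -2 + ((65771 - 78*(50 - 78)) - 119176) = -2 + ((65771 - 78*(-28)) - 119176) = -2 + ((65771 + 2184) - 119176) = -2 + (67955 - 119176) = -2 - 51221 = -51223)
1/V = 1/(-51223) = -1/51223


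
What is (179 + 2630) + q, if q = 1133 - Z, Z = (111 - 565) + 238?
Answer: 4158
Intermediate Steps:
Z = -216 (Z = -454 + 238 = -216)
q = 1349 (q = 1133 - 1*(-216) = 1133 + 216 = 1349)
(179 + 2630) + q = (179 + 2630) + 1349 = 2809 + 1349 = 4158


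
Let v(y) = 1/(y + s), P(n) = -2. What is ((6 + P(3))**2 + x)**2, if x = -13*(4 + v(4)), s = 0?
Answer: 24649/16 ≈ 1540.6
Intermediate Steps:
v(y) = 1/y (v(y) = 1/(y + 0) = 1/y)
x = -221/4 (x = -13*(4 + 1/4) = -13*17/4 = -221/4 ≈ -55.250)
((6 + P(3))**2 + x)**2 = ((6 - 2)**2 - 221/4)**2 = (4**2 - 221/4)**2 = (16 - 221/4)**2 = (-157/4)**2 = 24649/16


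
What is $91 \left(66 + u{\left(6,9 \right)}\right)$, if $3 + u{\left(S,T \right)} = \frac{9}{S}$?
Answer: $\frac{11739}{2} \approx 5869.5$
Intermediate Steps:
$u{\left(S,T \right)} = -3 + \frac{9}{S}$
$91 \left(66 + u{\left(6,9 \right)}\right) = 91 \left(66 - \left(3 - \frac{9}{6}\right)\right) = 91 \left(66 + \left(-3 + 9 \cdot \frac{1}{6}\right)\right) = 91 \left(66 + \left(-3 + \frac{3}{2}\right)\right) = 91 \left(66 - \frac{3}{2}\right) = 91 \cdot \frac{129}{2} = \frac{11739}{2}$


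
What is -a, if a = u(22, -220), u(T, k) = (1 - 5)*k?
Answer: -880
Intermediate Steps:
u(T, k) = -4*k
a = 880 (a = -4*(-220) = 880)
-a = -1*880 = -880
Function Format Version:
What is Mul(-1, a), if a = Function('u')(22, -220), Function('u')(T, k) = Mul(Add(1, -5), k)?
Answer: -880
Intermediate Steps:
Function('u')(T, k) = Mul(-4, k)
a = 880 (a = Mul(-4, -220) = 880)
Mul(-1, a) = Mul(-1, 880) = -880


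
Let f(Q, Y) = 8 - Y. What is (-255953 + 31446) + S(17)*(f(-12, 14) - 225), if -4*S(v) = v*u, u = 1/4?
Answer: -3588185/16 ≈ -2.2426e+5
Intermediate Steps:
u = ¼ ≈ 0.25000
S(v) = -v/16 (S(v) = -v/(4*4) = -v/16)
(-255953 + 31446) + S(17)*(f(-12, 14) - 225) = (-255953 + 31446) + (-1/16*17)*((8 - 1*14) - 225) = -224507 - 17*((8 - 14) - 225)/16 = -224507 - 17*(-6 - 225)/16 = -224507 - 17/16*(-231) = -224507 + 3927/16 = -3588185/16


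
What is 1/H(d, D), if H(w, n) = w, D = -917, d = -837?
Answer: -1/837 ≈ -0.0011947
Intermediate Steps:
1/H(d, D) = 1/(-837) = -1/837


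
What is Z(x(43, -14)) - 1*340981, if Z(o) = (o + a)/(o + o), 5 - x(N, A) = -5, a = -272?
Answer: -3409941/10 ≈ -3.4099e+5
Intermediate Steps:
x(N, A) = 10 (x(N, A) = 5 - 1*(-5) = 5 + 5 = 10)
Z(o) = (-272 + o)/(2*o) (Z(o) = (o - 272)/(o + o) = (-272 + o)/((2*o)) = (-272 + o)*(1/(2*o)) = (-272 + o)/(2*o))
Z(x(43, -14)) - 1*340981 = (½)*(-272 + 10)/10 - 1*340981 = (½)*(⅒)*(-262) - 340981 = -131/10 - 340981 = -3409941/10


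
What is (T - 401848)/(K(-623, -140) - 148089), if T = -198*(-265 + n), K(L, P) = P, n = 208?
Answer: 390562/148229 ≈ 2.6349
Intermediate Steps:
T = 11286 (T = -198*(-265 + 208) = -198*(-57) = 11286)
(T - 401848)/(K(-623, -140) - 148089) = (11286 - 401848)/(-140 - 148089) = -390562/(-148229) = -390562*(-1/148229) = 390562/148229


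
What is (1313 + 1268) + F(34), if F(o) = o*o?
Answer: 3737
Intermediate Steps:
F(o) = o²
(1313 + 1268) + F(34) = (1313 + 1268) + 34² = 2581 + 1156 = 3737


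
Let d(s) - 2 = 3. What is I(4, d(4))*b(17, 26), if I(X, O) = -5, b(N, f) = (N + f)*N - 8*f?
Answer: -2615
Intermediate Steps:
b(N, f) = -8*f + N*(N + f) (b(N, f) = N*(N + f) - 8*f = -8*f + N*(N + f))
d(s) = 5 (d(s) = 2 + 3 = 5)
I(4, d(4))*b(17, 26) = -5*(17² - 8*26 + 17*26) = -5*(289 - 208 + 442) = -5*523 = -2615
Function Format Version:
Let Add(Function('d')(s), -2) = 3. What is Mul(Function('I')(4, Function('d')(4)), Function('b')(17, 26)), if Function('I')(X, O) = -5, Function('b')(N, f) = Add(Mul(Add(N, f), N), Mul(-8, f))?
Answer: -2615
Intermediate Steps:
Function('b')(N, f) = Add(Mul(-8, f), Mul(N, Add(N, f))) (Function('b')(N, f) = Add(Mul(N, Add(N, f)), Mul(-8, f)) = Add(Mul(-8, f), Mul(N, Add(N, f))))
Function('d')(s) = 5 (Function('d')(s) = Add(2, 3) = 5)
Mul(Function('I')(4, Function('d')(4)), Function('b')(17, 26)) = Mul(-5, Add(Pow(17, 2), Mul(-8, 26), Mul(17, 26))) = Mul(-5, Add(289, -208, 442)) = Mul(-5, 523) = -2615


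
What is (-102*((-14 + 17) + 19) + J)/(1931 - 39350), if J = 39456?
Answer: -12404/12473 ≈ -0.99447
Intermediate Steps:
(-102*((-14 + 17) + 19) + J)/(1931 - 39350) = (-102*((-14 + 17) + 19) + 39456)/(1931 - 39350) = (-102*(3 + 19) + 39456)/(-37419) = (-102*22 + 39456)*(-1/37419) = (-2244 + 39456)*(-1/37419) = 37212*(-1/37419) = -12404/12473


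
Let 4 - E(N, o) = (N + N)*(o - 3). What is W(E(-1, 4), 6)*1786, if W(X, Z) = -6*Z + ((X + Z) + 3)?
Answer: -37506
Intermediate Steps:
E(N, o) = 4 - 2*N*(-3 + o) (E(N, o) = 4 - (N + N)*(o - 3) = 4 - 2*N*(-3 + o))
W(X, Z) = 3 + X - 5*Z (W(X, Z) = -6*Z + (3 + X + Z) = 3 + X - 5*Z)
W(E(-1, 4), 6)*1786 = (3 + (4 + 6*(-1) - 2*(-1)*4) - 5*6)*1786 = (3 + (4 - 6 + 8) - 30)*1786 = (3 + 6 - 30)*1786 = -21*1786 = -37506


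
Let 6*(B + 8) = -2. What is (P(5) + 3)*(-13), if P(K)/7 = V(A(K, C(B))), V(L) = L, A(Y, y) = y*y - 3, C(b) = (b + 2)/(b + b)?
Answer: 552149/2500 ≈ 220.86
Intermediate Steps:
B = -25/3 (B = -8 + (1/6)*(-2) = -8 - 1/3 = -25/3 ≈ -8.3333)
C(b) = (2 + b)/(2*b) (C(b) = (2 + b)/((2*b)) = (2 + b)*(1/(2*b)) = (2 + b)/(2*b))
A(Y, y) = -3 + y**2 (A(Y, y) = y**2 - 3 = -3 + y**2)
P(K) = -49973/2500 (P(K) = 7*(-3 + ((2 - 25/3)/(2*(-25/3)))**2) = 7*(-3 + ((1/2)*(-3/25)*(-19/3))**2) = 7*(-3 + (19/50)**2) = 7*(-3 + 361/2500) = 7*(-7139/2500) = -49973/2500)
(P(5) + 3)*(-13) = (-49973/2500 + 3)*(-13) = -42473/2500*(-13) = 552149/2500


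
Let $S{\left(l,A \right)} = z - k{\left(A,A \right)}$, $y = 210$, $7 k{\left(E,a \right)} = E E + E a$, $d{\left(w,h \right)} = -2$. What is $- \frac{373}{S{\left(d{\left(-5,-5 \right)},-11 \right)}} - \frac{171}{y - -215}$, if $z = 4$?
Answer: $\frac{1073081}{90950} \approx 11.799$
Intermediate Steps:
$k{\left(E,a \right)} = \frac{E^{2}}{7} + \frac{E a}{7}$ ($k{\left(E,a \right)} = \frac{E E + E a}{7} = \frac{E^{2} + E a}{7} = \frac{E^{2}}{7} + \frac{E a}{7}$)
$S{\left(l,A \right)} = 4 - \frac{2 A^{2}}{7}$ ($S{\left(l,A \right)} = 4 - \frac{A \left(A + A\right)}{7} = 4 - \frac{A 2 A}{7} = 4 - \frac{2 A^{2}}{7}$)
$- \frac{373}{S{\left(d{\left(-5,-5 \right)},-11 \right)}} - \frac{171}{y - -215} = - \frac{373}{4 - \frac{2 \left(-11\right)^{2}}{7}} - \frac{171}{210 - -215} = - \frac{373}{4 - \frac{242}{7}} - \frac{171}{210 + 215} = - \frac{373}{4 - \frac{242}{7}} - \frac{171}{425} = - \frac{373}{- \frac{214}{7}} - \frac{171}{425} = \left(-373\right) \left(- \frac{7}{214}\right) - \frac{171}{425} = \frac{2611}{214} - \frac{171}{425} = \frac{1073081}{90950}$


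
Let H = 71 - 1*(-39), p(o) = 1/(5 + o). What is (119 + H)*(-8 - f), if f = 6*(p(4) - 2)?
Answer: 2290/3 ≈ 763.33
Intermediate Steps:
H = 110 (H = 71 + 39 = 110)
f = -34/3 (f = 6*(1/(5 + 4) - 2) = 6*(1/9 - 2) = 6*(⅑ - 2) = 6*(-17/9) = -34/3 ≈ -11.333)
(119 + H)*(-8 - f) = (119 + 110)*(-8 - 1*(-34/3)) = 229*(-8 + 34/3) = 229*(10/3) = 2290/3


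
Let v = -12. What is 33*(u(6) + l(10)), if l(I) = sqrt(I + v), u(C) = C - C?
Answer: 33*I*sqrt(2) ≈ 46.669*I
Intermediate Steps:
u(C) = 0
l(I) = sqrt(-12 + I) (l(I) = sqrt(I - 12) = sqrt(-12 + I))
33*(u(6) + l(10)) = 33*(0 + sqrt(-12 + 10)) = 33*(0 + sqrt(-2)) = 33*(0 + I*sqrt(2)) = 33*(I*sqrt(2)) = 33*I*sqrt(2)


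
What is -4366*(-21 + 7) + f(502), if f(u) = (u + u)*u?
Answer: 565132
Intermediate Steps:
f(u) = 2*u**2 (f(u) = (2*u)*u = 2*u**2)
-4366*(-21 + 7) + f(502) = -4366*(-21 + 7) + 2*502**2 = -4366*(-14) + 2*252004 = 61124 + 504008 = 565132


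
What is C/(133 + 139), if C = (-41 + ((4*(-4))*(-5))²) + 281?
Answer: 415/17 ≈ 24.412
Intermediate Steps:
C = 6640 (C = (-41 + (-16*(-5))²) + 281 = (-41 + 80²) + 281 = (-41 + 6400) + 281 = 6359 + 281 = 6640)
C/(133 + 139) = 6640/(133 + 139) = 6640/272 = 6640*(1/272) = 415/17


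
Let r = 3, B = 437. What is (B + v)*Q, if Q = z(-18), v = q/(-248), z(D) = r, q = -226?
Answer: 162903/124 ≈ 1313.7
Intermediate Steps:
z(D) = 3
v = 113/124 (v = -226/(-248) = -226*(-1/248) = 113/124 ≈ 0.91129)
Q = 3
(B + v)*Q = (437 + 113/124)*3 = (54301/124)*3 = 162903/124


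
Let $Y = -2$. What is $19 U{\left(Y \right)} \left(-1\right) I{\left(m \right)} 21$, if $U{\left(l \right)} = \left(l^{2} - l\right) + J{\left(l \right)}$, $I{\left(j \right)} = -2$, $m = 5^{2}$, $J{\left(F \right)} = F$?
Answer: $3192$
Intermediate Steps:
$m = 25$
$U{\left(l \right)} = l^{2}$ ($U{\left(l \right)} = \left(l^{2} - l\right) + l = l^{2}$)
$19 U{\left(Y \right)} \left(-1\right) I{\left(m \right)} 21 = 19 \left(-2\right)^{2} \left(-1\right) \left(-2\right) 21 = 19 \cdot 4 \left(-1\right) \left(-2\right) 21 = 19 \left(\left(-4\right) \left(-2\right)\right) 21 = 19 \cdot 8 \cdot 21 = 152 \cdot 21 = 3192$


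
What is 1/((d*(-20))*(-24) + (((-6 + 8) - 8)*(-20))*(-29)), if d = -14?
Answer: -1/10200 ≈ -9.8039e-5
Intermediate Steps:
1/((d*(-20))*(-24) + (((-6 + 8) - 8)*(-20))*(-29)) = 1/(-14*(-20)*(-24) + (((-6 + 8) - 8)*(-20))*(-29)) = 1/(280*(-24) + ((2 - 8)*(-20))*(-29)) = 1/(-6720 - 6*(-20)*(-29)) = 1/(-6720 + 120*(-29)) = 1/(-6720 - 3480) = 1/(-10200) = -1/10200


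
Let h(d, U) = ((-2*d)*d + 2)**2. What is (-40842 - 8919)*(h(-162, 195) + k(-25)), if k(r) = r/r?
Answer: -137080617382917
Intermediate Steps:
k(r) = 1
h(d, U) = (2 - 2*d**2)**2 (h(d, U) = (-2*d**2 + 2)**2 = (2 - 2*d**2)**2)
(-40842 - 8919)*(h(-162, 195) + k(-25)) = (-40842 - 8919)*(4*(-1 + (-162)**2)**2 + 1) = -49761*(4*(-1 + 26244)**2 + 1) = -49761*(4*26243**2 + 1) = -49761*(4*688695049 + 1) = -49761*(2754780196 + 1) = -49761*2754780197 = -137080617382917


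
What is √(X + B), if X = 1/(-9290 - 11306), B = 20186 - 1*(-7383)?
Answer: √2923659472327/10298 ≈ 166.04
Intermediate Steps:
B = 27569 (B = 20186 + 7383 = 27569)
X = -1/20596 (X = 1/(-20596) = -1/20596 ≈ -4.8553e-5)
√(X + B) = √(-1/20596 + 27569) = √(567811123/20596) = √2923659472327/10298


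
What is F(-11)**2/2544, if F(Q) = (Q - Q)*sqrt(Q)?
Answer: 0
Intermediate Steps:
F(Q) = 0 (F(Q) = 0*sqrt(Q) = 0)
F(-11)**2/2544 = 0**2/2544 = 0*(1/2544) = 0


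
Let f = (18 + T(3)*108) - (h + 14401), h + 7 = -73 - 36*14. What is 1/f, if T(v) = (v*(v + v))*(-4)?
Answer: -1/21575 ≈ -4.6350e-5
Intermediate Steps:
T(v) = -8*v² (T(v) = (v*(2*v))*(-4) = (2*v²)*(-4) = -8*v²)
h = -584 (h = -7 + (-73 - 36*14) = -7 + (-73 - 504) = -7 - 577 = -584)
f = -21575 (f = (18 - 8*3²*108) - (-584 + 14401) = (18 - 8*9*108) - 1*13817 = (18 - 72*108) - 13817 = (18 - 7776) - 13817 = -7758 - 13817 = -21575)
1/f = 1/(-21575) = -1/21575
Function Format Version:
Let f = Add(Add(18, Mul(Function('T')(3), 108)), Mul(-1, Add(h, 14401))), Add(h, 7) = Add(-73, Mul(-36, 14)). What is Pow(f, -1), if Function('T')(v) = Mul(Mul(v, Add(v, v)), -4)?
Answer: Rational(-1, 21575) ≈ -4.6350e-5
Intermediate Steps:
Function('T')(v) = Mul(-8, Pow(v, 2)) (Function('T')(v) = Mul(Mul(v, Mul(2, v)), -4) = Mul(Mul(2, Pow(v, 2)), -4) = Mul(-8, Pow(v, 2)))
h = -584 (h = Add(-7, Add(-73, Mul(-36, 14))) = Add(-7, Add(-73, -504)) = Add(-7, -577) = -584)
f = -21575 (f = Add(Add(18, Mul(Mul(-8, Pow(3, 2)), 108)), Mul(-1, Add(-584, 14401))) = Add(Add(18, Mul(Mul(-8, 9), 108)), Mul(-1, 13817)) = Add(Add(18, Mul(-72, 108)), -13817) = Add(Add(18, -7776), -13817) = Add(-7758, -13817) = -21575)
Pow(f, -1) = Pow(-21575, -1) = Rational(-1, 21575)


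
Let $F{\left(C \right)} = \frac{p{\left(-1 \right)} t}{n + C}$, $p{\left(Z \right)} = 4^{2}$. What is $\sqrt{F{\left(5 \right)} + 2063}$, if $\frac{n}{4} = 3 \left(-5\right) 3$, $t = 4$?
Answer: $\frac{17 \sqrt{8743}}{35} \approx 45.416$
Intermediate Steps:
$n = -180$ ($n = 4 \cdot 3 \left(-5\right) 3 = 4 \left(\left(-15\right) 3\right) = 4 \left(-45\right) = -180$)
$p{\left(Z \right)} = 16$
$F{\left(C \right)} = \frac{64}{-180 + C}$ ($F{\left(C \right)} = \frac{16 \cdot 4}{-180 + C} = \frac{64}{-180 + C}$)
$\sqrt{F{\left(5 \right)} + 2063} = \sqrt{\frac{64}{-180 + 5} + 2063} = \sqrt{\frac{64}{-175} + 2063} = \sqrt{64 \left(- \frac{1}{175}\right) + 2063} = \sqrt{- \frac{64}{175} + 2063} = \sqrt{\frac{360961}{175}} = \frac{17 \sqrt{8743}}{35}$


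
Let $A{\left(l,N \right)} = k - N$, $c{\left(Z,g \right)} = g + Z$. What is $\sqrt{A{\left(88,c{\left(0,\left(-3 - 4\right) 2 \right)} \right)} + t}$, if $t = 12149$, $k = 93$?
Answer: $4 \sqrt{766} \approx 110.71$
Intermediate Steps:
$c{\left(Z,g \right)} = Z + g$
$A{\left(l,N \right)} = 93 - N$
$\sqrt{A{\left(88,c{\left(0,\left(-3 - 4\right) 2 \right)} \right)} + t} = \sqrt{\left(93 - \left(0 + \left(-3 - 4\right) 2\right)\right) + 12149} = \sqrt{\left(93 - \left(0 - 14\right)\right) + 12149} = \sqrt{\left(93 - -14\right) + 12149} = \sqrt{\left(93 + 14\right) + 12149} = \sqrt{107 + 12149} = \sqrt{12256} = 4 \sqrt{766}$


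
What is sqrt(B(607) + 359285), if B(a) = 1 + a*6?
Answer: 4*sqrt(22683) ≈ 602.44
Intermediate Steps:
B(a) = 1 + 6*a
sqrt(B(607) + 359285) = sqrt((1 + 6*607) + 359285) = sqrt((1 + 3642) + 359285) = sqrt(3643 + 359285) = sqrt(362928) = 4*sqrt(22683)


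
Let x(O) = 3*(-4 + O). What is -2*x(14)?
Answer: -60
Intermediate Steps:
x(O) = -12 + 3*O
-2*x(14) = -2*(-12 + 3*14) = -2*(-12 + 42) = -2*30 = -60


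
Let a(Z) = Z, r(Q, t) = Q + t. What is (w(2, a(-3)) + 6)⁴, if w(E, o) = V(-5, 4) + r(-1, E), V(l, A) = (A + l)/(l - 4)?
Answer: 16777216/6561 ≈ 2557.1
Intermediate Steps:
V(l, A) = (A + l)/(-4 + l)
w(E, o) = -8/9 + E (w(E, o) = (4 - 5)/(-4 - 5) + (-1 + E) = -1/(-9) + (-1 + E) = -⅑*(-1) + (-1 + E) = ⅑ + (-1 + E) = -8/9 + E)
(w(2, a(-3)) + 6)⁴ = ((-8/9 + 2) + 6)⁴ = (10/9 + 6)⁴ = (64/9)⁴ = 16777216/6561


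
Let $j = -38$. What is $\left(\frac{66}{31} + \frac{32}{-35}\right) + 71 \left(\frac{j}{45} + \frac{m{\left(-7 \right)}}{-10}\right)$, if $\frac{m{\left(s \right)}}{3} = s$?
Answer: $\frac{352943}{3906} \approx 90.359$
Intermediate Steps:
$m{\left(s \right)} = 3 s$
$\left(\frac{66}{31} + \frac{32}{-35}\right) + 71 \left(\frac{j}{45} + \frac{m{\left(-7 \right)}}{-10}\right) = \left(\frac{66}{31} + \frac{32}{-35}\right) + 71 \left(- \frac{38}{45} + \frac{3 \left(-7\right)}{-10}\right) = \left(66 \cdot \frac{1}{31} + 32 \left(- \frac{1}{35}\right)\right) + 71 \left(\left(-38\right) \frac{1}{45} - - \frac{21}{10}\right) = \left(\frac{66}{31} - \frac{32}{35}\right) + 71 \left(- \frac{38}{45} + \frac{21}{10}\right) = \frac{1318}{1085} + 71 \cdot \frac{113}{90} = \frac{1318}{1085} + \frac{8023}{90} = \frac{352943}{3906}$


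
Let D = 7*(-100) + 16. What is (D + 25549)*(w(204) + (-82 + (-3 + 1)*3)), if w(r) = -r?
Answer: -7260580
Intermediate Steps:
D = -684 (D = -700 + 16 = -684)
(D + 25549)*(w(204) + (-82 + (-3 + 1)*3)) = (-684 + 25549)*(-1*204 + (-82 + (-3 + 1)*3)) = 24865*(-204 + (-82 - 2*3)) = 24865*(-204 + (-82 - 6)) = 24865*(-204 - 88) = 24865*(-292) = -7260580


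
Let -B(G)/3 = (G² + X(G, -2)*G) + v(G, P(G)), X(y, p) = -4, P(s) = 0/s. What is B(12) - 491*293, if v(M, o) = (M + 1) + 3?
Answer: -144199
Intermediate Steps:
P(s) = 0
v(M, o) = 4 + M (v(M, o) = (1 + M) + 3 = 4 + M)
B(G) = -12 - 3*G² + 9*G (B(G) = -3*((G² - 4*G) + (4 + G)) = -3*(4 + G² - 3*G) = -12 - 3*G² + 9*G)
B(12) - 491*293 = (-12 - 3*12² + 9*12) - 491*293 = (-12 - 3*144 + 108) - 143863 = (-12 - 432 + 108) - 143863 = -336 - 143863 = -144199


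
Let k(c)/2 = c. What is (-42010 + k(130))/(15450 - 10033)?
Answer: -41750/5417 ≈ -7.7072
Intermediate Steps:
k(c) = 2*c
(-42010 + k(130))/(15450 - 10033) = (-42010 + 2*130)/(15450 - 10033) = (-42010 + 260)/5417 = -41750*1/5417 = -41750/5417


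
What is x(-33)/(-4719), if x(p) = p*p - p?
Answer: -34/143 ≈ -0.23776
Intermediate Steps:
x(p) = p**2 - p
x(-33)/(-4719) = -33*(-1 - 33)/(-4719) = -33*(-34)*(-1/4719) = 1122*(-1/4719) = -34/143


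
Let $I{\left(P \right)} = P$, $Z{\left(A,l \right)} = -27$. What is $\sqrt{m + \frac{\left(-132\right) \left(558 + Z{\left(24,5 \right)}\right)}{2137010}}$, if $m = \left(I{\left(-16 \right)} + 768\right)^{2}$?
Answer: $\frac{\sqrt{645637539121551370}}{1068505} \approx 752.0$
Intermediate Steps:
$m = 565504$ ($m = \left(-16 + 768\right)^{2} = 752^{2} = 565504$)
$\sqrt{m + \frac{\left(-132\right) \left(558 + Z{\left(24,5 \right)}\right)}{2137010}} = \sqrt{565504 + \frac{\left(-132\right) \left(558 - 27\right)}{2137010}} = \sqrt{565504 + \left(-132\right) 531 \cdot \frac{1}{2137010}} = \sqrt{565504 - \frac{35046}{1068505}} = \sqrt{\frac{604243816474}{1068505}} = \frac{\sqrt{645637539121551370}}{1068505}$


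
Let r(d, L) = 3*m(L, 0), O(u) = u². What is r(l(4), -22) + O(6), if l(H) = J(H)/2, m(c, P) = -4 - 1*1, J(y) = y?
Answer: 21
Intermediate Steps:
m(c, P) = -5 (m(c, P) = -4 - 1 = -5)
l(H) = H/2
r(d, L) = -15 (r(d, L) = 3*(-5) = -15)
r(l(4), -22) + O(6) = -15 + 6² = -15 + 36 = 21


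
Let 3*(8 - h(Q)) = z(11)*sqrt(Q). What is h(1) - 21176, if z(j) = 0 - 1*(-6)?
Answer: -21170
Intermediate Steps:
z(j) = 6 (z(j) = 0 + 6 = 6)
h(Q) = 8 - 2*sqrt(Q)
h(1) - 21176 = (8 - 2*sqrt(1)) - 21176 = (8 - 2*1) - 21176 = (8 - 2) - 21176 = 6 - 21176 = -21170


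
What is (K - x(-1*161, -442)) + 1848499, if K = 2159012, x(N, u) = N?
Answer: 4007672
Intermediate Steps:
(K - x(-1*161, -442)) + 1848499 = (2159012 - (-1)*161) + 1848499 = (2159012 - 1*(-161)) + 1848499 = (2159012 + 161) + 1848499 = 2159173 + 1848499 = 4007672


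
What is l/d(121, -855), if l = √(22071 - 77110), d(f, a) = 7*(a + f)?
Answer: -I*√55039/5138 ≈ -0.045661*I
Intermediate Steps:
d(f, a) = 7*a + 7*f
l = I*√55039 (l = √(-55039) = I*√55039 ≈ 234.6*I)
l/d(121, -855) = (I*√55039)/(7*(-855) + 7*121) = (I*√55039)/(-5985 + 847) = (I*√55039)/(-5138) = (I*√55039)*(-1/5138) = -I*√55039/5138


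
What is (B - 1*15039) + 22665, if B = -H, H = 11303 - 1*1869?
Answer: -1808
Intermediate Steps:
H = 9434 (H = 11303 - 1869 = 9434)
B = -9434 (B = -1*9434 = -9434)
(B - 1*15039) + 22665 = (-9434 - 1*15039) + 22665 = (-9434 - 15039) + 22665 = -24473 + 22665 = -1808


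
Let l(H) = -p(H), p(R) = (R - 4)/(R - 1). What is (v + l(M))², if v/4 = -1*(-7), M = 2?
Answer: 900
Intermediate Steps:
p(R) = (-4 + R)/(-1 + R)
l(H) = -(-4 + H)/(-1 + H)
v = 28 (v = 4*(-1*(-7)) = 4*7 = 28)
(v + l(M))² = (28 + (4 - 1*2)/(-1 + 2))² = (28 + (4 - 2)/1)² = (28 + 1*2)² = (28 + 2)² = 30² = 900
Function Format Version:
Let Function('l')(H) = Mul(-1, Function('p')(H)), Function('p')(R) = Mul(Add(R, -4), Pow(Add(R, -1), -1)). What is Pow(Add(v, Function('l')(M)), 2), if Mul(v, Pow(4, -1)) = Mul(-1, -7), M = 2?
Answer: 900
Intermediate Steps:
Function('p')(R) = Mul(Pow(Add(-1, R), -1), Add(-4, R)) (Function('p')(R) = Mul(Add(-4, R), Pow(Add(-1, R), -1)) = Mul(Pow(Add(-1, R), -1), Add(-4, R)))
Function('l')(H) = Mul(-1, Pow(Add(-1, H), -1), Add(-4, H)) (Function('l')(H) = Mul(-1, Mul(Pow(Add(-1, H), -1), Add(-4, H))) = Mul(-1, Pow(Add(-1, H), -1), Add(-4, H)))
v = 28 (v = Mul(4, Mul(-1, -7)) = Mul(4, 7) = 28)
Pow(Add(v, Function('l')(M)), 2) = Pow(Add(28, Mul(Pow(Add(-1, 2), -1), Add(4, Mul(-1, 2)))), 2) = Pow(Add(28, Mul(Pow(1, -1), Add(4, -2))), 2) = Pow(Add(28, Mul(1, 2)), 2) = Pow(Add(28, 2), 2) = Pow(30, 2) = 900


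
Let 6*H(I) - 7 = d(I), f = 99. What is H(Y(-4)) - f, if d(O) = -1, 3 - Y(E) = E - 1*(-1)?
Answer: -98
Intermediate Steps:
Y(E) = 2 - E (Y(E) = 3 - (E - 1*(-1)) = 3 - (E + 1) = 3 - (1 + E) = 3 + (-1 - E) = 2 - E)
H(I) = 1 (H(I) = 7/6 + (⅙)*(-1) = 7/6 - ⅙ = 1)
H(Y(-4)) - f = 1 - 1*99 = 1 - 99 = -98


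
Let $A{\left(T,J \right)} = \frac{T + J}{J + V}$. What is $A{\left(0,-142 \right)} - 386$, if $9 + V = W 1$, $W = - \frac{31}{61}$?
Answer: $- \frac{1779375}{4621} \approx -385.06$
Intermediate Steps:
$W = - \frac{31}{61}$ ($W = \left(-31\right) \frac{1}{61} = - \frac{31}{61} \approx -0.5082$)
$V = - \frac{580}{61}$ ($V = -9 - \frac{31}{61} = - \frac{580}{61} \approx -9.5082$)
$A{\left(T,J \right)} = \frac{J + T}{- \frac{580}{61} + J}$ ($A{\left(T,J \right)} = \frac{T + J}{J - \frac{580}{61}} = \frac{J + T}{- \frac{580}{61} + J}$)
$A{\left(0,-142 \right)} - 386 = \frac{61 \left(-142 + 0\right)}{-580 + 61 \left(-142\right)} - 386 = 61 \frac{1}{-580 - 8662} \left(-142\right) - 386 = 61 \frac{1}{-9242} \left(-142\right) - 386 = 61 \left(- \frac{1}{9242}\right) \left(-142\right) - 386 = \frac{4331}{4621} - 386 = - \frac{1779375}{4621}$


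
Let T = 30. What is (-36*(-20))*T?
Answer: 21600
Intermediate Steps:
(-36*(-20))*T = -36*(-20)*30 = 720*30 = 21600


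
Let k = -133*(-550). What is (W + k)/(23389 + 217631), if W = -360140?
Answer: -28699/24102 ≈ -1.1907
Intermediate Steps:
k = 73150
(W + k)/(23389 + 217631) = (-360140 + 73150)/(23389 + 217631) = -286990/241020 = -286990*1/241020 = -28699/24102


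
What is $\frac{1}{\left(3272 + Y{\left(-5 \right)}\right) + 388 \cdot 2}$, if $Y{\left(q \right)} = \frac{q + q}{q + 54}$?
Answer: $\frac{49}{198342} \approx 0.00024705$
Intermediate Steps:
$Y{\left(q \right)} = \frac{2 q}{54 + q}$
$\frac{1}{\left(3272 + Y{\left(-5 \right)}\right) + 388 \cdot 2} = \frac{1}{\left(3272 + 2 \left(-5\right) \frac{1}{54 - 5}\right) + 388 \cdot 2} = \frac{1}{\left(3272 + 2 \left(-5\right) \frac{1}{49}\right) + 776} = \frac{1}{\left(3272 - \frac{10}{49}\right) + 776} = \frac{1}{\frac{160318}{49} + 776} = \frac{1}{\frac{198342}{49}} = \frac{49}{198342}$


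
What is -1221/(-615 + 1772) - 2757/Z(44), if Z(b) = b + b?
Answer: -3297297/101816 ≈ -32.385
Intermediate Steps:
Z(b) = 2*b
-1221/(-615 + 1772) - 2757/Z(44) = -1221/(-615 + 1772) - 2757/(2*44) = -1221/1157 - 2757/88 = -3297297/101816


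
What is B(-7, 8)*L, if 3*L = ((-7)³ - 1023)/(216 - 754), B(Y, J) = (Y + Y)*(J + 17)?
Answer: -239050/807 ≈ -296.22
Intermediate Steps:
B(Y, J) = 2*Y*(17 + J) (B(Y, J) = (2*Y)*(17 + J) = 2*Y*(17 + J))
L = 683/807 (L = (((-7)³ - 1023)/(216 - 754))/3 = ((-343 - 1023)/(-538))/3 = (-1366*(-1/538))/3 = (⅓)*(683/269) = 683/807 ≈ 0.84634)
B(-7, 8)*L = (2*(-7)*(17 + 8))*(683/807) = (2*(-7)*25)*(683/807) = -350*683/807 = -239050/807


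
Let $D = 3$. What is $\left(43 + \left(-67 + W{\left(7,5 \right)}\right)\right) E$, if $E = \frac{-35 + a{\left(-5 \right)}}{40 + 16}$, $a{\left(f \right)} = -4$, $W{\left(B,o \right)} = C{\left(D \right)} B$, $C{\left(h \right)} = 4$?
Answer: $- \frac{39}{14} \approx -2.7857$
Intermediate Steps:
$W{\left(B,o \right)} = 4 B$
$E = - \frac{39}{56}$ ($E = \frac{-35 - 4}{40 + 16} = - \frac{39}{56} \approx -0.69643$)
$\left(43 + \left(-67 + W{\left(7,5 \right)}\right)\right) E = \left(43 + \left(-67 + 4 \cdot 7\right)\right) \left(- \frac{39}{56}\right) = \left(43 + \left(-67 + 28\right)\right) \left(- \frac{39}{56}\right) = \left(43 - 39\right) \left(- \frac{39}{56}\right) = 4 \left(- \frac{39}{56}\right) = - \frac{39}{14}$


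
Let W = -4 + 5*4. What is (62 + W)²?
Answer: 6084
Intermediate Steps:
W = 16 (W = -4 + 20 = 16)
(62 + W)² = (62 + 16)² = 78² = 6084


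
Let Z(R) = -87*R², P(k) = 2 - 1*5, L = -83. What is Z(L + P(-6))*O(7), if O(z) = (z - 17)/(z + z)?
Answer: 3217260/7 ≈ 4.5961e+5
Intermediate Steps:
O(z) = (-17 + z)/(2*z) (O(z) = (-17 + z)/((2*z)) = (-17 + z)*(1/(2*z)) = (-17 + z)/(2*z))
P(k) = -3 (P(k) = 2 - 5 = -3)
Z(L + P(-6))*O(7) = (-87*(-83 - 3)²)*((½)*(-17 + 7)/7) = (-87*(-86)²)*((½)*(⅐)*(-10)) = -87*7396*(-5/7) = -643452*(-5/7) = 3217260/7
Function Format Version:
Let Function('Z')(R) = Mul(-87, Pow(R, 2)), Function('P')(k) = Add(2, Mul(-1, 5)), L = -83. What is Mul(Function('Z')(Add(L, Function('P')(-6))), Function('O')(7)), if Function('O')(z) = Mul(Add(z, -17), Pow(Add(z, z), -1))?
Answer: Rational(3217260, 7) ≈ 4.5961e+5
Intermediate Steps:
Function('O')(z) = Mul(Rational(1, 2), Pow(z, -1), Add(-17, z)) (Function('O')(z) = Mul(Add(-17, z), Pow(Mul(2, z), -1)) = Mul(Add(-17, z), Mul(Rational(1, 2), Pow(z, -1))) = Mul(Rational(1, 2), Pow(z, -1), Add(-17, z)))
Function('P')(k) = -3 (Function('P')(k) = Add(2, -5) = -3)
Mul(Function('Z')(Add(L, Function('P')(-6))), Function('O')(7)) = Mul(Mul(-87, Pow(Add(-83, -3), 2)), Mul(Rational(1, 2), Pow(7, -1), Add(-17, 7))) = Mul(Mul(-87, Pow(-86, 2)), Mul(Rational(1, 2), Rational(1, 7), -10)) = Mul(Mul(-87, 7396), Rational(-5, 7)) = Mul(-643452, Rational(-5, 7)) = Rational(3217260, 7)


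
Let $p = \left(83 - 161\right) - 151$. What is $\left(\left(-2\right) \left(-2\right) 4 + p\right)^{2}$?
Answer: $45369$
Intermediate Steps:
$p = -229$ ($p = -78 - 151 = -229$)
$\left(\left(-2\right) \left(-2\right) 4 + p\right)^{2} = \left(\left(-2\right) \left(-2\right) 4 - 229\right)^{2} = \left(4 \cdot 4 - 229\right)^{2} = \left(16 - 229\right)^{2} = \left(-213\right)^{2} = 45369$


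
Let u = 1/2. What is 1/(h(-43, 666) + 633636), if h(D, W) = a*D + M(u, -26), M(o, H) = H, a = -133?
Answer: 1/639329 ≈ 1.5641e-6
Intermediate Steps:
u = ½ ≈ 0.50000
h(D, W) = -26 - 133*D (h(D, W) = -133*D - 26 = -26 - 133*D)
1/(h(-43, 666) + 633636) = 1/((-26 - 133*(-43)) + 633636) = 1/((-26 + 5719) + 633636) = 1/(5693 + 633636) = 1/639329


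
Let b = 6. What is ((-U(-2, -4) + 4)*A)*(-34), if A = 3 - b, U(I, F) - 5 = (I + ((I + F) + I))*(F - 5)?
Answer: -9282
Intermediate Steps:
U(I, F) = 5 + (-5 + F)*(F + 3*I) (U(I, F) = 5 + (I + ((I + F) + I))*(F - 5) = 5 + (I + ((F + I) + I))*(-5 + F) = 5 + (I + (F + 2*I))*(-5 + F) = 5 + (F + 3*I)*(-5 + F) = 5 + (-5 + F)*(F + 3*I))
A = -3 (A = 3 - 1*6 = 3 - 6 = -3)
((-U(-2, -4) + 4)*A)*(-34) = ((-(5 + (-4)² - 15*(-2) - 5*(-4) + 3*(-4)*(-2)) + 4)*(-3))*(-34) = ((-(5 + 16 + 30 + 20 + 24) + 4)*(-3))*(-34) = ((-1*95 + 4)*(-3))*(-34) = ((-95 + 4)*(-3))*(-34) = -91*(-3)*(-34) = 273*(-34) = -9282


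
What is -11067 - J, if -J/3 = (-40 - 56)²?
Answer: 16581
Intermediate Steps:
J = -27648 (J = -3*(-40 - 56)² = -3*(-96)² = -3*9216 = -27648)
-11067 - J = -11067 - 1*(-27648) = -11067 + 27648 = 16581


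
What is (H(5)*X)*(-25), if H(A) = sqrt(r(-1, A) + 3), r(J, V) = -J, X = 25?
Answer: -1250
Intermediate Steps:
H(A) = 2 (H(A) = sqrt(-1*(-1) + 3) = sqrt(1 + 3) = sqrt(4) = 2)
(H(5)*X)*(-25) = (2*25)*(-25) = 50*(-25) = -1250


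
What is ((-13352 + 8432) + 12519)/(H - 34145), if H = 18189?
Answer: -7599/15956 ≈ -0.47625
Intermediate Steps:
((-13352 + 8432) + 12519)/(H - 34145) = ((-13352 + 8432) + 12519)/(18189 - 34145) = (-4920 + 12519)/(-15956) = 7599*(-1/15956) = -7599/15956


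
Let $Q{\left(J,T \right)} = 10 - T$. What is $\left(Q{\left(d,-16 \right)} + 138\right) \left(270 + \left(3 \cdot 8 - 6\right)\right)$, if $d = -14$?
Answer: $47232$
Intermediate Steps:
$\left(Q{\left(d,-16 \right)} + 138\right) \left(270 + \left(3 \cdot 8 - 6\right)\right) = \left(\left(10 - -16\right) + 138\right) \left(270 + \left(3 \cdot 8 - 6\right)\right) = \left(\left(10 + 16\right) + 138\right) \left(270 + \left(24 - 6\right)\right) = \left(26 + 138\right) \left(270 + 18\right) = 164 \cdot 288 = 47232$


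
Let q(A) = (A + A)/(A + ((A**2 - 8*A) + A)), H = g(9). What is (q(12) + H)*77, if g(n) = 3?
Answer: 770/3 ≈ 256.67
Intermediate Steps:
H = 3
q(A) = 2*A/(A**2 - 6*A) (q(A) = (2*A)/(A + (A**2 - 7*A)) = (2*A)/(A**2 - 6*A) = 2*A/(A**2 - 6*A))
(q(12) + H)*77 = (2/(-6 + 12) + 3)*77 = (2/6 + 3)*77 = (2*(1/6) + 3)*77 = (1/3 + 3)*77 = (10/3)*77 = 770/3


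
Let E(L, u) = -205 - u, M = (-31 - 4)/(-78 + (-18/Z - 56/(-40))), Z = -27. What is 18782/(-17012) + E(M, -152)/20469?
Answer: -192675197/174109314 ≈ -1.1066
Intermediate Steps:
M = 525/1139 (M = (-31 - 4)/(-78 + (-18/(-27) - 56/(-40))) = -35/(-78 + (-18*(-1/27) - 56*(-1/40))) = -35/(-78 + (⅔ + 7/5)) = -35/(-78 + 31/15) = -35/(-1139/15) = -35*(-15/1139) = 525/1139 ≈ 0.46093)
18782/(-17012) + E(M, -152)/20469 = 18782/(-17012) + (-205 - 1*(-152))/20469 = 18782*(-1/17012) + (-205 + 152)*(1/20469) = -9391/8506 - 53*1/20469 = -9391/8506 - 53/20469 = -192675197/174109314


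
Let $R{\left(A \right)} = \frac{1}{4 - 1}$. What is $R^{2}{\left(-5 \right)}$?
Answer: $\frac{1}{9} \approx 0.11111$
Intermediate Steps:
$R{\left(A \right)} = \frac{1}{3}$
$R^{2}{\left(-5 \right)} = \left(\frac{1}{3}\right)^{2} = \frac{1}{9}$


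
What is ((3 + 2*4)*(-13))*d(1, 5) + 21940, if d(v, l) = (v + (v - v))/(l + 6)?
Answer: 21927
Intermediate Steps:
d(v, l) = v/(6 + l) (d(v, l) = (v + 0)/(6 + l) = v/(6 + l))
((3 + 2*4)*(-13))*d(1, 5) + 21940 = ((3 + 2*4)*(-13))*(1/(6 + 5)) + 21940 = ((3 + 8)*(-13))*(1/11) + 21940 = (11*(-13))*(1*(1/11)) + 21940 = -143*1/11 + 21940 = -13 + 21940 = 21927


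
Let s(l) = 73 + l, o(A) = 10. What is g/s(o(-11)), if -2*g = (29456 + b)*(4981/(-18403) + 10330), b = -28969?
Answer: -92577730383/3054898 ≈ -30305.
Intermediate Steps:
g = -92577730383/36806 (g = -(29456 - 28969)*(4981/(-18403) + 10330)/2 = -487*(4981*(-1/18403) + 10330)/2 = -487*(-4981/18403 + 10330)/2 = -487*190098009/(2*18403) = -1/2*92577730383/18403 = -92577730383/36806 ≈ -2.5153e+6)
g/s(o(-11)) = -92577730383/(36806*(73 + 10)) = -92577730383/36806/83 = -92577730383/36806*1/83 = -92577730383/3054898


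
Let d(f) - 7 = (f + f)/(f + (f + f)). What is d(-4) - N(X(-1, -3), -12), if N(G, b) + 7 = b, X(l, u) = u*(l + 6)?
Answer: 80/3 ≈ 26.667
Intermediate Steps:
X(l, u) = u*(6 + l)
N(G, b) = -7 + b
d(f) = 23/3 (d(f) = 7 + (f + f)/(f + (f + f)) = 7 + (2*f)/(f + 2*f) = 7 + (2*f)/((3*f)) = 7 + (2*f)*(1/(3*f)) = 7 + ⅔ = 23/3)
d(-4) - N(X(-1, -3), -12) = 23/3 - (-7 - 12) = 23/3 - 1*(-19) = 23/3 + 19 = 80/3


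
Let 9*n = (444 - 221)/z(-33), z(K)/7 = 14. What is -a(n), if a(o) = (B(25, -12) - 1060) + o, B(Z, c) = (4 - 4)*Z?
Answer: 934697/882 ≈ 1059.7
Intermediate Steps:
z(K) = 98 (z(K) = 7*14 = 98)
B(Z, c) = 0 (B(Z, c) = 0*Z = 0)
n = 223/882 (n = ((444 - 221)/98)/9 = (223*(1/98))/9 = (1/9)*(223/98) = 223/882 ≈ 0.25283)
a(o) = -1060 + o (a(o) = (0 - 1060) + o = -1060 + o)
-a(n) = -(-1060 + 223/882) = -1*(-934697/882) = 934697/882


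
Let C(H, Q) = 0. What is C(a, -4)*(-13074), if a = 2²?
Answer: 0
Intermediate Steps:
a = 4
C(a, -4)*(-13074) = 0*(-13074) = 0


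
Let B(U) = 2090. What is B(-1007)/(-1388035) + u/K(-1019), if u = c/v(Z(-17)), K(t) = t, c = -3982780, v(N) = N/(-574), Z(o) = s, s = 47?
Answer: -1227546898842/25716503 ≈ -47734.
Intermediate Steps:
Z(o) = 47
v(N) = -N/574 (v(N) = N*(-1/574) = -N/574)
u = 48640760 (u = -3982780/((-1/574*47)) = -3982780/(-47/574) = -3982780*(-574/47) = 48640760)
B(-1007)/(-1388035) + u/K(-1019) = 2090/(-1388035) + 48640760/(-1019) = 2090*(-1/1388035) + 48640760*(-1/1019) = -38/25237 - 48640760/1019 = -1227546898842/25716503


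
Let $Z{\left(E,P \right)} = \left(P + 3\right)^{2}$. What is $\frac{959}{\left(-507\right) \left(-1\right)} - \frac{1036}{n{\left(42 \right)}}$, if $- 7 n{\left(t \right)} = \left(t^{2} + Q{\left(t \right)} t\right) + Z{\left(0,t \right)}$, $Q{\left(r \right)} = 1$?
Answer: $\frac{2450231}{647439} \approx 3.7845$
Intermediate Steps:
$Z{\left(E,P \right)} = \left(3 + P\right)^{2}$
$n{\left(t \right)} = - \frac{t}{7} - \frac{t^{2}}{7} - \frac{\left(3 + t\right)^{2}}{7}$ ($n{\left(t \right)} = - \frac{\left(t^{2} + 1 t\right) + \left(3 + t\right)^{2}}{7} = - \frac{\left(t^{2} + t\right) + \left(3 + t\right)^{2}}{7} = - \frac{\left(t + t^{2}\right) + \left(3 + t\right)^{2}}{7} = - \frac{t + t^{2} + \left(3 + t\right)^{2}}{7} = - \frac{t}{7} - \frac{t^{2}}{7} - \frac{\left(3 + t\right)^{2}}{7}$)
$\frac{959}{\left(-507\right) \left(-1\right)} - \frac{1036}{n{\left(42 \right)}} = \frac{959}{\left(-507\right) \left(-1\right)} - \frac{1036}{\left(- \frac{1}{7}\right) 42 - \frac{42^{2}}{7} - \frac{\left(3 + 42\right)^{2}}{7}} = \frac{959}{507} - \frac{1036}{-6 - 252 - \frac{45^{2}}{7}} = 959 \cdot \frac{1}{507} - \frac{1036}{-6 - 252 - \frac{2025}{7}} = \frac{959}{507} - \frac{1036}{-6 - 252 - \frac{2025}{7}} = \frac{959}{507} - \frac{1036}{- \frac{3831}{7}} = \frac{959}{507} - - \frac{7252}{3831} = \frac{959}{507} + \frac{7252}{3831} = \frac{2450231}{647439}$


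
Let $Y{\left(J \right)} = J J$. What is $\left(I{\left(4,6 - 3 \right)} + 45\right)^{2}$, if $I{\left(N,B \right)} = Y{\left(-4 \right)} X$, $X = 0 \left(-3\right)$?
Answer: $2025$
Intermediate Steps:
$X = 0$
$Y{\left(J \right)} = J^{2}$
$I{\left(N,B \right)} = 0$ ($I{\left(N,B \right)} = \left(-4\right)^{2} \cdot 0 = 16 \cdot 0 = 0$)
$\left(I{\left(4,6 - 3 \right)} + 45\right)^{2} = \left(0 + 45\right)^{2} = 45^{2} = 2025$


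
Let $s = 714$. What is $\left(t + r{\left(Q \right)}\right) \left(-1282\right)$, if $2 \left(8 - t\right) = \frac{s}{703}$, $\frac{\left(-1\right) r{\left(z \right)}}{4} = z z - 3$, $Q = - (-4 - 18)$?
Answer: $\frac{1727245010}{703} \approx 2.457 \cdot 10^{6}$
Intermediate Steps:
$Q = 22$ ($Q = - (-4 - 18) = \left(-1\right) \left(-22\right) = 22$)
$r{\left(z \right)} = 12 - 4 z^{2}$ ($r{\left(z \right)} = - 4 \left(z z - 3\right) = - 4 \left(z^{2} - 3\right) = - 4 \left(-3 + z^{2}\right) = 12 - 4 z^{2}$)
$t = \frac{5267}{703}$ ($t = 8 - \frac{714 \cdot \frac{1}{703}}{2} = 8 - \frac{357}{703} = \frac{5267}{703} \approx 7.4922$)
$\left(t + r{\left(Q \right)}\right) \left(-1282\right) = \left(\frac{5267}{703} + \left(12 - 4 \cdot 22^{2}\right)\right) \left(-1282\right) = \left(\frac{5267}{703} + \left(12 - 1936\right)\right) \left(-1282\right) = \left(\frac{5267}{703} - 1924\right) \left(-1282\right) = \left(- \frac{1347305}{703}\right) \left(-1282\right) = \frac{1727245010}{703}$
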